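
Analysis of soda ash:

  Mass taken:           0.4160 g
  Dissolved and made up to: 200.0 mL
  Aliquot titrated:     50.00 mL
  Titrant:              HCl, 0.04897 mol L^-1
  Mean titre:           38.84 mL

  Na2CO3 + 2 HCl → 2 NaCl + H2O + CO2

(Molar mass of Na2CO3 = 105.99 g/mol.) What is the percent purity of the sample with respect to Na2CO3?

96.92 %

n(HCl) per titration = 0.03884 × 0.04897 = 1.902 × 10^-3 mol
From the 1:2 ratio, n(Na2CO3) in each aliquot = 1/2 × 1.902 × 10^-3 = 9.510 × 10^-4 mol
n(Na2CO3) in the whole flask = 9.510 × 10^-4 × 200.0/50.00 = 3.804 × 10^-3 mol
mass of Na2CO3 = 3.804 × 10^-3 × 105.99 = 0.4032 g
% Na2CO3 = 0.4032 / 0.4160 × 100 = 96.92 %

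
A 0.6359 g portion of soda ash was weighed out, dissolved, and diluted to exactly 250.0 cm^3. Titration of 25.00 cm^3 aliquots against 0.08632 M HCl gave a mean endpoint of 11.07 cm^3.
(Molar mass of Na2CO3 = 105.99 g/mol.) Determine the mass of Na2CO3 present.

Na2CO3 + 2 HCl → 2 NaCl + H2O + CO2
n(HCl) per titration = 0.01107 × 0.08632 = 9.556 × 10^-4 mol
From the 1:2 ratio, n(Na2CO3) in each aliquot = 1/2 × 9.556 × 10^-4 = 4.778 × 10^-4 mol
n(Na2CO3) in the whole flask = 4.778 × 10^-4 × 250.0/25.00 = 4.778 × 10^-3 mol
mass of Na2CO3 = 4.778 × 10^-3 × 105.99 = 0.5064 g

0.5064 g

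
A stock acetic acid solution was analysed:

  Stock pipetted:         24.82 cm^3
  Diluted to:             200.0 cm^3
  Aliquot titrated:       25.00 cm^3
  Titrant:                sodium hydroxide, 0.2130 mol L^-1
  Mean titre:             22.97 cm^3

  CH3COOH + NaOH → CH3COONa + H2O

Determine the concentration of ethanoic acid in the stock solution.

1.577 mol/L

n(NaOH) = 0.02297 × 0.2130 = 4.893 × 10^-3 mol
n(CH3COOH) in the aliquot = 4.893 × 10^-3 mol (1:1 ratio)
[CH3COOH]_dilute = 4.893 × 10^-3 / 0.02500 = 0.1957 mol/L
Dilution factor = 200.0 / 24.82 = 8.058
[CH3COOH]_stock = 0.1957 × 8.058 = 1.577 mol/L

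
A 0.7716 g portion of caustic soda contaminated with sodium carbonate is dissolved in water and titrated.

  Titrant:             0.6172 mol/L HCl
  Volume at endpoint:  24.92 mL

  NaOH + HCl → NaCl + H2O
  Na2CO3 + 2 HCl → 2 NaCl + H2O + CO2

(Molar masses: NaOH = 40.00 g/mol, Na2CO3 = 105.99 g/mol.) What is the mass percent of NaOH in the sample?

17.35 %

n(HCl) = 0.02492 × 0.6172 = 0.01538 mol
Let x = n(NaOH), y = n(Na2CO3).
Titrant: 1x + 2y = 0.01538;  mass: 40.00x + 105.99y = 0.7716
Solving, x = 3.347 × 10^-3 mol, y = 6.017 × 10^-3 mol
mass of NaOH = 3.347 × 10^-3 × 40.00 = 0.1339 g
% NaOH = 0.1339 / 0.7716 × 100 = 17.35 %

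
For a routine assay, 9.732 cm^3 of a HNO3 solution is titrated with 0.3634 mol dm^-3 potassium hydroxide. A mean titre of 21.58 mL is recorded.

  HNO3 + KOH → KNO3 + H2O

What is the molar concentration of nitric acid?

n(KOH) = 0.02158 L × 0.3634 mol/L = 7.842 × 10^-3 mol
n(HNO3) = 7.842 × 10^-3 mol (1:1 mole ratio)
[HNO3] = 7.842 × 10^-3 mol / 0.009732 L = 0.8058 mol/L

0.8058 mol/L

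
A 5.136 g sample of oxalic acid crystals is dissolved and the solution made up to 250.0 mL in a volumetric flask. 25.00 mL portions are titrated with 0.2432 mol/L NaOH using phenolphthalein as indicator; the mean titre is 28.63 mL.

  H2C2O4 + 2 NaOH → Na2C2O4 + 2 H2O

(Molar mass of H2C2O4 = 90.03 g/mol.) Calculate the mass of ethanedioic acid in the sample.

n(NaOH) per titration = 0.02863 × 0.2432 = 6.963 × 10^-3 mol
From the 1:2 ratio, n(H2C2O4) in each aliquot = 1/2 × 6.963 × 10^-3 = 3.481 × 10^-3 mol
n(H2C2O4) in the whole flask = 3.481 × 10^-3 × 250.0/25.00 = 0.03481 mol
mass of H2C2O4 = 0.03481 × 90.03 = 3.134 g

3.134 g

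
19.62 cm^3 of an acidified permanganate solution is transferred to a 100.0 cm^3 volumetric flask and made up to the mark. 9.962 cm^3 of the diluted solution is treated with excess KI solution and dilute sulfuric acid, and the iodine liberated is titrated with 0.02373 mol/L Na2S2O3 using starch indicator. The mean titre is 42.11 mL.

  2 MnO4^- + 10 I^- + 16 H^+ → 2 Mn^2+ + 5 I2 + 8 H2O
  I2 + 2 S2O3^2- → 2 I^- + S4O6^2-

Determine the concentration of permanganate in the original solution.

n(S2O3^2-) = 0.04211 × 0.02373 = 9.993 × 10^-4 mol
n(I2) = n(S2O3^2-)/2 = 4.996 × 10^-4 mol
From the 2:5 ratio, n(MnO4^-) in the aliquot = 2/5 × 4.996 × 10^-4 = 1.999 × 10^-4 mol
[MnO4^-]_dilute = 1.999 × 10^-4 / 0.009962 = 0.02006 mol/L
[MnO4^-]_original = 0.02006 × 100.0/19.62 = 0.1023 mol/L

0.1023 mol/L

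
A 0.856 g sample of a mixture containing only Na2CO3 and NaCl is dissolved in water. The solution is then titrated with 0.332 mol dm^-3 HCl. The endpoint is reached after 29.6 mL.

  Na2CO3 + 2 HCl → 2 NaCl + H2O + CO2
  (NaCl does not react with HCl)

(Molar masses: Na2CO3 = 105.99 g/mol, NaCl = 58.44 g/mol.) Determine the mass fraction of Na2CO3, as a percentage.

60.8 %

n(HCl) = 0.0296 × 0.332 = 9.83 × 10^-3 mol
Let x = n(Na2CO3), y = n(NaCl).
Titrant: 2x = 9.83 × 10^-3;  mass: 105.99x + 58.44y = 0.856
Solving, x = 4.91 × 10^-3 mol, y = 5.74 × 10^-3 mol
mass of Na2CO3 = 4.91 × 10^-3 × 105.99 = 0.521 g
% Na2CO3 = 0.521 / 0.856 × 100 = 60.8 %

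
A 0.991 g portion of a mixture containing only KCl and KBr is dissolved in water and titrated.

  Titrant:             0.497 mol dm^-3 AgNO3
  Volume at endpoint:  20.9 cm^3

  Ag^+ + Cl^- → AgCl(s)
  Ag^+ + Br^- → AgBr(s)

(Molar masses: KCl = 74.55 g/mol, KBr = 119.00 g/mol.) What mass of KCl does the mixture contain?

n(AgNO3) = 0.0209 × 0.497 = 0.0104 mol
Let x = n(KCl), y = n(KBr).
Titrant: 1x + 1y = 0.0104;  mass: 74.55x + 119.00y = 0.991
Solving, x = 5.51 × 10^-3 mol, y = 4.87 × 10^-3 mol
mass of KCl = 5.51 × 10^-3 × 74.55 = 0.411 g

0.411 g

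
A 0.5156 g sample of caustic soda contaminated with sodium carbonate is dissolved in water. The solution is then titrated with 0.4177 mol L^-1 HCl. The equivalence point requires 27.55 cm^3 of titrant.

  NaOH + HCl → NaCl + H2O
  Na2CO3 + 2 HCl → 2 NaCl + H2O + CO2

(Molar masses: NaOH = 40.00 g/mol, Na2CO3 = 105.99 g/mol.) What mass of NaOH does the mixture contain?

0.2901 g

n(HCl) = 0.02755 × 0.4177 = 0.01151 mol
Let x = n(NaOH), y = n(Na2CO3).
Titrant: 1x + 2y = 0.01151;  mass: 40.00x + 105.99y = 0.5156
Solving, x = 7.253 × 10^-3 mol, y = 2.128 × 10^-3 mol
mass of NaOH = 7.253 × 10^-3 × 40.00 = 0.2901 g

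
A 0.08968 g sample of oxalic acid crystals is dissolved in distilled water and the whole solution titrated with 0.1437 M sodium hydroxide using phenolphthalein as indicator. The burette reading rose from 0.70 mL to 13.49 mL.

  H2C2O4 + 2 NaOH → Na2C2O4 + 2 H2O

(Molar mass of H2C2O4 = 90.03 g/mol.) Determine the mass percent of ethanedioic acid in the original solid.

n(NaOH) = 0.01279 L × 0.1437 mol/L = 1.838 × 10^-3 mol
From the 1:2 ratio, n(H2C2O4) = 1/2 × 1.838 × 10^-3 = 9.190 × 10^-4 mol
mass of H2C2O4 = 9.190 × 10^-4 × 90.03 g/mol = 0.08273 g
% H2C2O4 = 0.08273 / 0.08968 × 100 = 92.25 %

92.25 %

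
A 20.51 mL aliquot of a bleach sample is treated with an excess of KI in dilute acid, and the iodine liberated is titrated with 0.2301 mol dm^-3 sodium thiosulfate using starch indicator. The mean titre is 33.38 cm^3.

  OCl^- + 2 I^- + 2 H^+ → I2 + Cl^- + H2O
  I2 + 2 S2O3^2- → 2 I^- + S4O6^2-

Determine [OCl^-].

0.1872 mol/L

n(S2O3^2-) = 0.03338 × 0.2301 = 7.681 × 10^-3 mol
n(I2) = n(S2O3^2-)/2 = 3.840 × 10^-3 mol
n(OCl^-) in the aliquot = 3.840 × 10^-3 mol (1:1 ratio)
[OCl^-] = 3.840 × 10^-3 / 0.02051 = 0.1872 mol/L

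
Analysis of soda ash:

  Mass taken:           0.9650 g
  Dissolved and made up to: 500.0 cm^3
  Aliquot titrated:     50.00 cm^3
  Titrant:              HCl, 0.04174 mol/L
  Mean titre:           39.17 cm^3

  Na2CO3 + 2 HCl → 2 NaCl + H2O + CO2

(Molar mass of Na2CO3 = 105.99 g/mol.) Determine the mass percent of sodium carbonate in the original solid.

n(HCl) per titration = 0.03917 × 0.04174 = 1.635 × 10^-3 mol
From the 1:2 ratio, n(Na2CO3) in each aliquot = 1/2 × 1.635 × 10^-3 = 8.175 × 10^-4 mol
n(Na2CO3) in the whole flask = 8.175 × 10^-4 × 500.0/50.00 = 8.175 × 10^-3 mol
mass of Na2CO3 = 8.175 × 10^-3 × 105.99 = 0.8664 g
% Na2CO3 = 0.8664 / 0.9650 × 100 = 89.79 %

89.79 %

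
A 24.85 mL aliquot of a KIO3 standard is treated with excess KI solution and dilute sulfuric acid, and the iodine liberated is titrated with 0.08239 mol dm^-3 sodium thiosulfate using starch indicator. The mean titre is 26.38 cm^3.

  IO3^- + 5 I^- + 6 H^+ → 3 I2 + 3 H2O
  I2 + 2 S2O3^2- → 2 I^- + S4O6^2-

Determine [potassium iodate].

n(S2O3^2-) = 0.02638 × 0.08239 = 2.173 × 10^-3 mol
n(I2) = n(S2O3^2-)/2 = 1.087 × 10^-3 mol
From the 1:3 ratio, n(IO3^-) in the aliquot = 1/3 × 1.087 × 10^-3 = 3.622 × 10^-4 mol
[IO3^-] = 3.622 × 10^-4 / 0.02485 = 0.01458 mol/L

0.01458 mol/L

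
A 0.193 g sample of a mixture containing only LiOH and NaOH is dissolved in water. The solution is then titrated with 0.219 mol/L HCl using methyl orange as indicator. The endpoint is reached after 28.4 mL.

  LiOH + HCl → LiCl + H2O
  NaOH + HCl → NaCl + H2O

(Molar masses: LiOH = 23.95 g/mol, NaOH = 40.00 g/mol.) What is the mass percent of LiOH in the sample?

n(HCl) = 0.0284 × 0.219 = 6.22 × 10^-3 mol
Let x = n(LiOH), y = n(NaOH).
Titrant: 1x + 1y = 6.22 × 10^-3;  mass: 23.95x + 40.00y = 0.193
Solving, x = 3.48 × 10^-3 mol, y = 2.74 × 10^-3 mol
mass of LiOH = 3.48 × 10^-3 × 23.95 = 0.0832 g
% LiOH = 0.0832 / 0.193 × 100 = 43.1 %

43.1 %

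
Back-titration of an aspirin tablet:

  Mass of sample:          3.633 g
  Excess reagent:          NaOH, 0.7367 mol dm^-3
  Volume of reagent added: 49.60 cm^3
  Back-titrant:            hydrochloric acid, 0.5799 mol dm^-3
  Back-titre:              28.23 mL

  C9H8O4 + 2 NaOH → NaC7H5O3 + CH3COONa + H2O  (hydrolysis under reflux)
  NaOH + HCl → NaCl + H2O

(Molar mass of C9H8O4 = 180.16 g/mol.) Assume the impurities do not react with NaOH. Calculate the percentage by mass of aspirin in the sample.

n(NaOH) added = 0.04960 × 0.7367 = 0.03654 mol
n(HCl) used in back-titration = 0.02823 × 0.5799 = 0.01637 mol
n(NaOH) left over = 0.01637 mol (1:1 ratio)
n(NaOH) consumed by analyte = 0.03654 − 0.01637 = 0.02017 mol
From the 1:2 ratio, n(C9H8O4) = 1/2 × 0.02017 = 0.01008 mol
mass of C9H8O4 = 0.01008 × 180.16 = 1.817 g
% C9H8O4 = 1.817 / 3.633 × 100 = 50.01 %

50.01 %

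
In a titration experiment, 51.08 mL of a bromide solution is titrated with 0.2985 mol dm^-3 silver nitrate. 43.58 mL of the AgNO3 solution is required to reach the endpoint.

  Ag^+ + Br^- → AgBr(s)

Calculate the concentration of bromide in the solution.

0.2547 mol/L

n(AgNO3) = 0.04358 L × 0.2985 mol/L = 0.01301 mol
n(Br-) = 0.01301 mol (1:1 mole ratio)
[Br-] = 0.01301 mol / 0.05108 L = 0.2547 mol/L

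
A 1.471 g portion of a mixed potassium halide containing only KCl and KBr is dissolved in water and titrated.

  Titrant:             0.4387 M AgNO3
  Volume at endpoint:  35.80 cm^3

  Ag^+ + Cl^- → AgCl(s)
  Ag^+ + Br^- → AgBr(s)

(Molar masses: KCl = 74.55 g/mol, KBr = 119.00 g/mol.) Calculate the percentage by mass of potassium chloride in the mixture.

45.37 %

n(AgNO3) = 0.03580 × 0.4387 = 0.01571 mol
Let x = n(KCl), y = n(KBr).
Titrant: 1x + 1y = 0.01571;  mass: 74.55x + 119.00y = 1.471
Solving, x = 8.953 × 10^-3 mol, y = 6.753 × 10^-3 mol
mass of KCl = 8.953 × 10^-3 × 74.55 = 0.6674 g
% KCl = 0.6674 / 1.471 × 100 = 45.37 %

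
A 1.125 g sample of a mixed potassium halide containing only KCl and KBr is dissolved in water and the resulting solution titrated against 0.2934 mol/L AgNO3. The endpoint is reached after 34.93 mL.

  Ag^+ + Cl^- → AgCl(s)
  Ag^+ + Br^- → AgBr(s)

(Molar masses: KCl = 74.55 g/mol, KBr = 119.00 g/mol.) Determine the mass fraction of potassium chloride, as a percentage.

14.10 %

n(AgNO3) = 0.03493 × 0.2934 = 0.01025 mol
Let x = n(KCl), y = n(KBr).
Titrant: 1x + 1y = 0.01025;  mass: 74.55x + 119.00y = 1.125
Solving, x = 2.127 × 10^-3 mol, y = 8.121 × 10^-3 mol
mass of KCl = 2.127 × 10^-3 × 74.55 = 0.1586 g
% KCl = 0.1586 / 1.125 × 100 = 14.10 %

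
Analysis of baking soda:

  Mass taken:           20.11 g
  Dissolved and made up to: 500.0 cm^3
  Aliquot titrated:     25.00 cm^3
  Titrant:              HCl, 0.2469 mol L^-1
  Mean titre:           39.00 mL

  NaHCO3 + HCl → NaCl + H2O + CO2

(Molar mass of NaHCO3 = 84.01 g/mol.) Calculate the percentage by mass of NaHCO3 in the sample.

n(HCl) per titration = 0.03900 × 0.2469 = 9.629 × 10^-3 mol
n(NaHCO3) in each aliquot = 9.629 × 10^-3 mol (1:1 ratio)
n(NaHCO3) in the whole flask = 9.629 × 10^-3 × 500.0/25.00 = 0.1926 mol
mass of NaHCO3 = 0.1926 × 84.01 = 16.18 g
% NaHCO3 = 16.18 / 20.11 × 100 = 80.45 %

80.45 %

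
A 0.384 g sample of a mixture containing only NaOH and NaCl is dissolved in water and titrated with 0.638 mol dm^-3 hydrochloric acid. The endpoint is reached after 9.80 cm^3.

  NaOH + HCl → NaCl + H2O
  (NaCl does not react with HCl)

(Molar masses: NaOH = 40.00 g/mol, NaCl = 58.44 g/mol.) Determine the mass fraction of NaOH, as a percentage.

n(HCl) = 0.00980 × 0.638 = 6.25 × 10^-3 mol
Let x = n(NaOH), y = n(NaCl).
Titrant: 1x = 6.25 × 10^-3;  mass: 40.00x + 58.44y = 0.384
Solving, x = 6.25 × 10^-3 mol, y = 2.29 × 10^-3 mol
mass of NaOH = 6.25 × 10^-3 × 40.00 = 0.250 g
% NaOH = 0.250 / 0.384 × 100 = 65.1 %

65.1 %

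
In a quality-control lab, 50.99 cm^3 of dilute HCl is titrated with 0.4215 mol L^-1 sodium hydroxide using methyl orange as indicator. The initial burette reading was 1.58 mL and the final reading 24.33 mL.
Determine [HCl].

0.1881 mol/L

HCl + NaOH → NaCl + H2O
n(NaOH) = 0.02275 L × 0.4215 mol/L = 9.589 × 10^-3 mol
n(HCl) = 9.589 × 10^-3 mol (1:1 mole ratio)
[HCl] = 9.589 × 10^-3 mol / 0.05099 L = 0.1881 mol/L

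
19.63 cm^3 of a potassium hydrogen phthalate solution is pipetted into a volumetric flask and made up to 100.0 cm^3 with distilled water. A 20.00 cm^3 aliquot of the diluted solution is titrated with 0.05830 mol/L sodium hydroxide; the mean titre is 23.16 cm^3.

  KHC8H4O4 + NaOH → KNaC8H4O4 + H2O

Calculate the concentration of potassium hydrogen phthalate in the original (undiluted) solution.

n(NaOH) = 0.02316 × 0.05830 = 1.350 × 10^-3 mol
n(KHC8H4O4) in the aliquot = 1.350 × 10^-3 mol (1:1 ratio)
[KHC8H4O4]_dilute = 1.350 × 10^-3 / 0.02000 = 0.06751 mol/L
Dilution factor = 100.0 / 19.63 = 5.094
[KHC8H4O4]_stock = 0.06751 × 5.094 = 0.3439 mol/L

0.3439 mol/L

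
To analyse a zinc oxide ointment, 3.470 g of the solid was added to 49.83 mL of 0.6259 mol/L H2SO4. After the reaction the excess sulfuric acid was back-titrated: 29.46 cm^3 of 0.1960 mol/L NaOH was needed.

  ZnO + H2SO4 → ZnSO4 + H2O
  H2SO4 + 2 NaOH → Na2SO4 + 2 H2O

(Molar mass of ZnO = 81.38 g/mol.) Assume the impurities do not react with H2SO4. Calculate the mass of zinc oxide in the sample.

2.303 g

n(H2SO4) added = 0.04983 × 0.6259 = 0.03119 mol
n(NaOH) used in back-titration = 0.02946 × 0.1960 = 5.774 × 10^-3 mol
From the 1:2 ratio, n(H2SO4) left over = 1/2 × 5.774 × 10^-3 = 2.887 × 10^-3 mol
n(H2SO4) consumed by analyte = 0.03119 − 2.887 × 10^-3 = 0.02830 mol
n(ZnO) = 0.02830 mol (1:1 ratio)
mass of ZnO = 0.02830 × 81.38 = 2.303 g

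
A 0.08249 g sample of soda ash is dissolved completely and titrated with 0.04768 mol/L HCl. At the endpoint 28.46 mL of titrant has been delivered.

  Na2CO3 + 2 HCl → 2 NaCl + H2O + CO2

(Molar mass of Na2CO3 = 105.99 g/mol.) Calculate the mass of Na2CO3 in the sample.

0.07191 g

n(HCl) = 0.02846 L × 0.04768 mol/L = 1.357 × 10^-3 mol
From the 1:2 ratio, n(Na2CO3) = 1/2 × 1.357 × 10^-3 = 6.785 × 10^-4 mol
mass of Na2CO3 = 6.785 × 10^-4 × 105.99 g/mol = 0.07191 g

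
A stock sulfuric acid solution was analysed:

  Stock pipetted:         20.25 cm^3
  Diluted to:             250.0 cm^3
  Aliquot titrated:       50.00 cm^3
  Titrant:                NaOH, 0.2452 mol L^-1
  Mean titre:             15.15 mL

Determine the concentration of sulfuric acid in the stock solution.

0.4586 mol/L

H2SO4 + 2 NaOH → Na2SO4 + 2 H2O
n(NaOH) = 0.01515 × 0.2452 = 3.715 × 10^-3 mol
From the 1:2 ratio, n(H2SO4) in the aliquot = 1/2 × 3.715 × 10^-3 = 1.857 × 10^-3 mol
[H2SO4]_dilute = 1.857 × 10^-3 / 0.05000 = 0.03715 mol/L
Dilution factor = 250.0 / 20.25 = 12.35
[H2SO4]_stock = 0.03715 × 12.35 = 0.4586 mol/L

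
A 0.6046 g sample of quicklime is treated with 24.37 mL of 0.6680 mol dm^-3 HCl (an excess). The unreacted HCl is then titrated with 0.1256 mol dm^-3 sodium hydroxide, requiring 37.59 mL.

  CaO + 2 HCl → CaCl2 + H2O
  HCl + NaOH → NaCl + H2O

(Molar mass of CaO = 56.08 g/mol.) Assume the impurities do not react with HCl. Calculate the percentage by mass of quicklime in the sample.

53.60 %

n(HCl) added = 0.02437 × 0.6680 = 0.01628 mol
n(NaOH) used in back-titration = 0.03759 × 0.1256 = 4.721 × 10^-3 mol
n(HCl) left over = 4.721 × 10^-3 mol (1:1 ratio)
n(HCl) consumed by analyte = 0.01628 − 4.721 × 10^-3 = 0.01156 mol
From the 1:2 ratio, n(CaO) = 1/2 × 0.01156 = 5.779 × 10^-3 mol
mass of CaO = 5.779 × 10^-3 × 56.08 = 0.3241 g
% CaO = 0.3241 / 0.6046 × 100 = 53.60 %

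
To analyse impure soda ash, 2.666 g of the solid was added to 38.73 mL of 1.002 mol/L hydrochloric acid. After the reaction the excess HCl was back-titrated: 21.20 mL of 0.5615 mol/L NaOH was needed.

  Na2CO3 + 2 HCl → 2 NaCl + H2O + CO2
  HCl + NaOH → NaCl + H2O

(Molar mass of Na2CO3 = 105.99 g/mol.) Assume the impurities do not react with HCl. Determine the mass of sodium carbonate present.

n(HCl) added = 0.03873 × 1.002 = 0.03881 mol
n(NaOH) used in back-titration = 0.02120 × 0.5615 = 0.01190 mol
n(HCl) left over = 0.01190 mol (1:1 ratio)
n(HCl) consumed by analyte = 0.03881 − 0.01190 = 0.02690 mol
From the 1:2 ratio, n(Na2CO3) = 1/2 × 0.02690 = 0.01345 mol
mass of Na2CO3 = 0.01345 × 105.99 = 1.426 g

1.426 g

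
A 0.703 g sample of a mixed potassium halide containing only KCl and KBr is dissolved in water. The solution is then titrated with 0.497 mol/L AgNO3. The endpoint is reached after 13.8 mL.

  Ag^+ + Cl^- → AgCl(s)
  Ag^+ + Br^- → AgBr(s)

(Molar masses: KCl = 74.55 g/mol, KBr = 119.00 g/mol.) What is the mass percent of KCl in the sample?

n(AgNO3) = 0.0138 × 0.497 = 6.86 × 10^-3 mol
Let x = n(KCl), y = n(KBr).
Titrant: 1x + 1y = 6.86 × 10^-3;  mass: 74.55x + 119.00y = 0.703
Solving, x = 2.55 × 10^-3 mol, y = 4.31 × 10^-3 mol
mass of KCl = 2.55 × 10^-3 × 74.55 = 0.190 g
% KCl = 0.190 / 0.703 × 100 = 27.0 %

27.0 %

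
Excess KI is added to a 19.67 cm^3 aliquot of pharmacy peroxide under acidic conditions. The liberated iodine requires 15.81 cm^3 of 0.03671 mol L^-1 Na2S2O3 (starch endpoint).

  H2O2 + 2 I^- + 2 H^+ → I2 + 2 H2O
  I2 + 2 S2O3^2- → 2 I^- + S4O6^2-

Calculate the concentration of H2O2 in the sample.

n(S2O3^2-) = 0.01581 × 0.03671 = 5.804 × 10^-4 mol
n(I2) = n(S2O3^2-)/2 = 2.902 × 10^-4 mol
n(H2O2) in the aliquot = 2.902 × 10^-4 mol (1:1 ratio)
[H2O2] = 2.902 × 10^-4 / 0.01967 = 0.01475 mol/L

0.01475 mol/L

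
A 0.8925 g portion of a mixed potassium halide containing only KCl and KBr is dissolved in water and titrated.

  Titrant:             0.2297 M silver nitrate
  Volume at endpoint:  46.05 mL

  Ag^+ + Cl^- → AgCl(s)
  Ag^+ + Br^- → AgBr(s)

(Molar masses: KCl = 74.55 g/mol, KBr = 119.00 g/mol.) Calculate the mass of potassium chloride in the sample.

0.6143 g

n(AgNO3) = 0.04605 × 0.2297 = 0.01058 mol
Let x = n(KCl), y = n(KBr).
Titrant: 1x + 1y = 0.01058;  mass: 74.55x + 119.00y = 0.8925
Solving, x = 8.239 × 10^-3 mol, y = 2.338 × 10^-3 mol
mass of KCl = 8.239 × 10^-3 × 74.55 = 0.6143 g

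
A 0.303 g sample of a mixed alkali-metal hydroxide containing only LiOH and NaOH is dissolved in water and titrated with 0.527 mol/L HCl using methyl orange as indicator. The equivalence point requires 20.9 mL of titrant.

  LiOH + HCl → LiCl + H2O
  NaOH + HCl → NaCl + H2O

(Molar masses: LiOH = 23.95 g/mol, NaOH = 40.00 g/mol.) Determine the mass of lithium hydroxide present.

0.205 g

n(HCl) = 0.0209 × 0.527 = 0.0110 mol
Let x = n(LiOH), y = n(NaOH).
Titrant: 1x + 1y = 0.0110;  mass: 23.95x + 40.00y = 0.303
Solving, x = 8.57 × 10^-3 mol, y = 2.44 × 10^-3 mol
mass of LiOH = 8.57 × 10^-3 × 23.95 = 0.205 g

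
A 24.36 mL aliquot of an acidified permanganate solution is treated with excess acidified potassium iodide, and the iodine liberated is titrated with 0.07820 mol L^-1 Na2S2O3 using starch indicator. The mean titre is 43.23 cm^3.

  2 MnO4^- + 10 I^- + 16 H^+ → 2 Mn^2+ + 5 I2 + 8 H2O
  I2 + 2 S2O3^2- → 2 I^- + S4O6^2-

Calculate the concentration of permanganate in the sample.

n(S2O3^2-) = 0.04323 × 0.07820 = 3.381 × 10^-3 mol
n(I2) = n(S2O3^2-)/2 = 1.690 × 10^-3 mol
From the 2:5 ratio, n(MnO4^-) in the aliquot = 2/5 × 1.690 × 10^-3 = 6.761 × 10^-4 mol
[MnO4^-] = 6.761 × 10^-4 / 0.02436 = 0.02776 mol/L

0.02776 mol/L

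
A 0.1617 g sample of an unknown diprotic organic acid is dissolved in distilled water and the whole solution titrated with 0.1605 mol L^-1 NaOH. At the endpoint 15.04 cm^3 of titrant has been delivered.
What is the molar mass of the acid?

134.0 g/mol

n(NaOH) = 0.01504 L × 0.1605 mol/L = 2.414 × 10^-3 mol
From the 1:2 ratio, n(H2A) = 1/2 × 2.414 × 10^-3 = 1.207 × 10^-3 mol
M = m / n = 0.1617 g / 1.207 × 10^-3 mol = 134.0 g/mol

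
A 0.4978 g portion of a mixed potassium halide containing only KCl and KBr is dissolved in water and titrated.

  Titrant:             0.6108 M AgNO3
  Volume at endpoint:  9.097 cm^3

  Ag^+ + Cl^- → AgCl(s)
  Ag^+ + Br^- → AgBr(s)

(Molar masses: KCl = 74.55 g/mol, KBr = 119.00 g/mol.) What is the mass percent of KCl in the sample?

n(AgNO3) = 0.009097 × 0.6108 = 5.556 × 10^-3 mol
Let x = n(KCl), y = n(KBr).
Titrant: 1x + 1y = 5.556 × 10^-3;  mass: 74.55x + 119.00y = 0.4978
Solving, x = 3.676 × 10^-3 mol, y = 1.880 × 10^-3 mol
mass of KCl = 3.676 × 10^-3 × 74.55 = 0.2741 g
% KCl = 0.2741 / 0.4978 × 100 = 55.06 %

55.06 %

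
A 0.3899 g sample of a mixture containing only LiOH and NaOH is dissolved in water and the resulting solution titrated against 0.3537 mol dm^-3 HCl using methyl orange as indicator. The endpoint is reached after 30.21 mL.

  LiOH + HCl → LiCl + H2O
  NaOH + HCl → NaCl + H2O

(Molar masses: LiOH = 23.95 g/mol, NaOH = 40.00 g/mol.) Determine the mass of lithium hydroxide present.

0.05597 g

n(HCl) = 0.03021 × 0.3537 = 0.01069 mol
Let x = n(LiOH), y = n(NaOH).
Titrant: 1x + 1y = 0.01069;  mass: 23.95x + 40.00y = 0.3899
Solving, x = 2.337 × 10^-3 mol, y = 8.348 × 10^-3 mol
mass of LiOH = 2.337 × 10^-3 × 23.95 = 0.05597 g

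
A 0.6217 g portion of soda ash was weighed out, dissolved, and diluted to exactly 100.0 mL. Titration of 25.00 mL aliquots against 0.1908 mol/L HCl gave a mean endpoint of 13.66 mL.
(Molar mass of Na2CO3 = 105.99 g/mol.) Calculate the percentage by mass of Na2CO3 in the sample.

88.87 %

Na2CO3 + 2 HCl → 2 NaCl + H2O + CO2
n(HCl) per titration = 0.01366 × 0.1908 = 2.606 × 10^-3 mol
From the 1:2 ratio, n(Na2CO3) in each aliquot = 1/2 × 2.606 × 10^-3 = 1.303 × 10^-3 mol
n(Na2CO3) in the whole flask = 1.303 × 10^-3 × 100.0/25.00 = 5.213 × 10^-3 mol
mass of Na2CO3 = 5.213 × 10^-3 × 105.99 = 0.5525 g
% Na2CO3 = 0.5525 / 0.6217 × 100 = 88.87 %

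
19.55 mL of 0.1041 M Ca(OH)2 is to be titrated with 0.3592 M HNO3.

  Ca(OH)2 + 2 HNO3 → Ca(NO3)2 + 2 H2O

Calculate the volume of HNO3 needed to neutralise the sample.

11.33 mL

n(Ca(OH)2) = 0.01955 L × 0.1041 mol/L = 2.035 × 10^-3 mol
From the 2:1 stoichiometry, n(HNO3) = 2/1 × 2.035 × 10^-3 = 4.070 × 10^-3 mol
V(HNO3) = 4.070 × 10^-3 mol / 0.3592 mol/L = 0.01133 L = 11.33 mL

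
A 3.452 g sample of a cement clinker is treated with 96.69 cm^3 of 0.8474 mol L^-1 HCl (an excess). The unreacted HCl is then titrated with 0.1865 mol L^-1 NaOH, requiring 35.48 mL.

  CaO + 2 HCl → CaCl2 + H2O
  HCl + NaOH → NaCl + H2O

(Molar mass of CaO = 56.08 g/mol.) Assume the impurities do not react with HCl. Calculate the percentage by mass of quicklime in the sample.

61.18 %

n(HCl) added = 0.09669 × 0.8474 = 0.08194 mol
n(NaOH) used in back-titration = 0.03548 × 0.1865 = 6.617 × 10^-3 mol
n(HCl) left over = 6.617 × 10^-3 mol (1:1 ratio)
n(HCl) consumed by analyte = 0.08194 − 6.617 × 10^-3 = 0.07532 mol
From the 1:2 ratio, n(CaO) = 1/2 × 0.07532 = 0.03766 mol
mass of CaO = 0.03766 × 56.08 = 2.112 g
% CaO = 2.112 / 3.452 × 100 = 61.18 %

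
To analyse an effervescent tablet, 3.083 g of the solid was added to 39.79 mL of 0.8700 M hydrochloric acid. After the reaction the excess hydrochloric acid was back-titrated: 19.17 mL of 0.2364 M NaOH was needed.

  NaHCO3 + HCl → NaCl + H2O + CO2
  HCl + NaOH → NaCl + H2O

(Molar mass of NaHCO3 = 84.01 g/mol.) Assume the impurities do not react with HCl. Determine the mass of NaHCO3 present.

n(HCl) added = 0.03979 × 0.8700 = 0.03462 mol
n(NaOH) used in back-titration = 0.01917 × 0.2364 = 4.532 × 10^-3 mol
n(HCl) left over = 4.532 × 10^-3 mol (1:1 ratio)
n(HCl) consumed by analyte = 0.03462 − 4.532 × 10^-3 = 0.03009 mol
n(NaHCO3) = 0.03009 mol (1:1 ratio)
mass of NaHCO3 = 0.03009 × 84.01 = 2.527 g

2.527 g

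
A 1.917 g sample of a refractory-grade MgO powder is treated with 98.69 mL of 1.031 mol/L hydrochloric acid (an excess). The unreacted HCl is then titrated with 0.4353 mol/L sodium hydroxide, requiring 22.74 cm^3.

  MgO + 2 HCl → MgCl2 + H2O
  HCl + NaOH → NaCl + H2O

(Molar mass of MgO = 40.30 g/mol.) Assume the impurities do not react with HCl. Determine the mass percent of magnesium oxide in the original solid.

96.55 %

n(HCl) added = 0.09869 × 1.031 = 0.1017 mol
n(NaOH) used in back-titration = 0.02274 × 0.4353 = 9.899 × 10^-3 mol
n(HCl) left over = 9.899 × 10^-3 mol (1:1 ratio)
n(HCl) consumed by analyte = 0.1017 − 9.899 × 10^-3 = 0.09185 mol
From the 1:2 ratio, n(MgO) = 1/2 × 0.09185 = 0.04593 mol
mass of MgO = 0.04593 × 40.30 = 1.851 g
% MgO = 1.851 / 1.917 × 100 = 96.55 %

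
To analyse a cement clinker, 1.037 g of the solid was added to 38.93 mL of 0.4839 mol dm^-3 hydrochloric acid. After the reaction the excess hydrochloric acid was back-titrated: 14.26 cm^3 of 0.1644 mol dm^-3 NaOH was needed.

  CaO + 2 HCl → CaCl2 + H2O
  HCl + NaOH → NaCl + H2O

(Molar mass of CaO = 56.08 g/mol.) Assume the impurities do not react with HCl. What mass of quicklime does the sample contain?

0.4625 g

n(HCl) added = 0.03893 × 0.4839 = 0.01884 mol
n(NaOH) used in back-titration = 0.01426 × 0.1644 = 2.344 × 10^-3 mol
n(HCl) left over = 2.344 × 10^-3 mol (1:1 ratio)
n(HCl) consumed by analyte = 0.01884 − 2.344 × 10^-3 = 0.01649 mol
From the 1:2 ratio, n(CaO) = 1/2 × 0.01649 = 8.247 × 10^-3 mol
mass of CaO = 8.247 × 10^-3 × 56.08 = 0.4625 g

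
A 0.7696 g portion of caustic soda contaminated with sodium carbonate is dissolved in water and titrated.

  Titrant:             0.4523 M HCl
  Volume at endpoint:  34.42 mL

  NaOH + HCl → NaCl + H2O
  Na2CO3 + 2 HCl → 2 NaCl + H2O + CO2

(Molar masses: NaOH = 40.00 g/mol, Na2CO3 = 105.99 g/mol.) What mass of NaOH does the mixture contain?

0.1706 g

n(HCl) = 0.03442 × 0.4523 = 0.01557 mol
Let x = n(NaOH), y = n(Na2CO3).
Titrant: 1x + 2y = 0.01557;  mass: 40.00x + 105.99y = 0.7696
Solving, x = 4.266 × 10^-3 mol, y = 5.651 × 10^-3 mol
mass of NaOH = 4.266 × 10^-3 × 40.00 = 0.1706 g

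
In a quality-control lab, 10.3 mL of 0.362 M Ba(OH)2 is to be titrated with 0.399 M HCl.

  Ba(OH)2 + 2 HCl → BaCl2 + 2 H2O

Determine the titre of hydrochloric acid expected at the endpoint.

18.7 mL

n(Ba(OH)2) = 0.0103 L × 0.362 mol/L = 3.73 × 10^-3 mol
From the 2:1 stoichiometry, n(HCl) = 2/1 × 3.73 × 10^-3 = 7.46 × 10^-3 mol
V(HCl) = 7.46 × 10^-3 mol / 0.399 mol/L = 0.0187 L = 18.7 mL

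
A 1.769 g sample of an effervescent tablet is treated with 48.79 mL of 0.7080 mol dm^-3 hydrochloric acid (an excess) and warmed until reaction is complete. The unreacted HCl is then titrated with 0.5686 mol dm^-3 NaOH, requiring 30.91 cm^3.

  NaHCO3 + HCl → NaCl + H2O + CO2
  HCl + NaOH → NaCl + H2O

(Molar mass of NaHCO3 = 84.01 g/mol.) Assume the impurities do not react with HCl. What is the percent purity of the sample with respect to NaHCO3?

80.58 %

n(HCl) added = 0.04879 × 0.7080 = 0.03454 mol
n(NaOH) used in back-titration = 0.03091 × 0.5686 = 0.01758 mol
n(HCl) left over = 0.01758 mol (1:1 ratio)
n(HCl) consumed by analyte = 0.03454 − 0.01758 = 0.01697 mol
n(NaHCO3) = 0.01697 mol (1:1 ratio)
mass of NaHCO3 = 0.01697 × 84.01 = 1.425 g
% NaHCO3 = 1.425 / 1.769 × 100 = 80.58 %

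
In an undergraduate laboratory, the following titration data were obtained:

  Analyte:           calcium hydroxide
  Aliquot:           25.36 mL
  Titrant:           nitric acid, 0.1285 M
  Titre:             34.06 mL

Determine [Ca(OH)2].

Ca(OH)2 + 2 HNO3 → Ca(NO3)2 + 2 H2O
n(HNO3) = 0.03406 L × 0.1285 mol/L = 4.377 × 10^-3 mol
From the 1:2 mole ratio, n(Ca(OH)2) = 1/2 × 4.377 × 10^-3 = 2.188 × 10^-3 mol
[Ca(OH)2] = 2.188 × 10^-3 mol / 0.02536 L = 0.08629 mol/L

0.08629 M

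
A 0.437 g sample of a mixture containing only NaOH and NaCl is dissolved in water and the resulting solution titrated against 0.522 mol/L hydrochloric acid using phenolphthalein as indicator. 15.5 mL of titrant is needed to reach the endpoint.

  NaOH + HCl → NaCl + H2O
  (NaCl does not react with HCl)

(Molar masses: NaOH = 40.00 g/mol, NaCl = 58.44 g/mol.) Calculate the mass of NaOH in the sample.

0.324 g

n(HCl) = 0.0155 × 0.522 = 8.09 × 10^-3 mol
Let x = n(NaOH), y = n(NaCl).
Titrant: 1x = 8.09 × 10^-3;  mass: 40.00x + 58.44y = 0.437
Solving, x = 8.09 × 10^-3 mol, y = 1.94 × 10^-3 mol
mass of NaOH = 8.09 × 10^-3 × 40.00 = 0.324 g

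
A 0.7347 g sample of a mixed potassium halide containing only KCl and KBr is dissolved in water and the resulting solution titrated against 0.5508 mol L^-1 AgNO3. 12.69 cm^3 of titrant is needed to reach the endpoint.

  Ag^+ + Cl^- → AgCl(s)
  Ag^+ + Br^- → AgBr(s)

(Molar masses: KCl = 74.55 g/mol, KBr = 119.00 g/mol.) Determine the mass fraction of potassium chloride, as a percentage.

n(AgNO3) = 0.01269 × 0.5508 = 6.990 × 10^-3 mol
Let x = n(KCl), y = n(KBr).
Titrant: 1x + 1y = 6.990 × 10^-3;  mass: 74.55x + 119.00y = 0.7347
Solving, x = 2.184 × 10^-3 mol, y = 4.806 × 10^-3 mol
mass of KCl = 2.184 × 10^-3 × 74.55 = 0.1628 g
% KCl = 0.1628 / 0.7347 × 100 = 22.16 %

22.16 %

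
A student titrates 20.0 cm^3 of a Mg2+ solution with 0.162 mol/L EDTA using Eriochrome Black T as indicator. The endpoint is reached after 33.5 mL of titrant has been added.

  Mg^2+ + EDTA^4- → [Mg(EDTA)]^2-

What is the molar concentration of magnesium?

n(EDTA) = 0.0335 L × 0.162 mol/L = 5.43 × 10^-3 mol
n(Mg2+) = 5.43 × 10^-3 mol (1:1 mole ratio)
[Mg2+] = 5.43 × 10^-3 mol / 0.0200 L = 0.271 mol/L

0.271 mol/L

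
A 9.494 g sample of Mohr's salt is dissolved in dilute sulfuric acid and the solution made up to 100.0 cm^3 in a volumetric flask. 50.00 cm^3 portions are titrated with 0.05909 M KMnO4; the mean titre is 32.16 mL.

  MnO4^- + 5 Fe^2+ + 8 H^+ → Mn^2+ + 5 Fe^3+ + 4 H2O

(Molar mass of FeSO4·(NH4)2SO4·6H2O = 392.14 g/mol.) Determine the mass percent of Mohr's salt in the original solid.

78.49 %

n(KMnO4) per titration = 0.03216 × 0.05909 = 1.900 × 10^-3 mol
From the 5:1 ratio, n(FeSO4·(NH4)2SO4·6H2O) in each aliquot = 5/1 × 1.900 × 10^-3 = 9.502 × 10^-3 mol
n(FeSO4·(NH4)2SO4·6H2O) in the whole flask = 9.502 × 10^-3 × 100.0/50.00 = 0.01900 mol
mass of FeSO4·(NH4)2SO4·6H2O = 0.01900 × 392.14 = 7.452 g
% FeSO4·(NH4)2SO4·6H2O = 7.452 / 9.494 × 100 = 78.49 %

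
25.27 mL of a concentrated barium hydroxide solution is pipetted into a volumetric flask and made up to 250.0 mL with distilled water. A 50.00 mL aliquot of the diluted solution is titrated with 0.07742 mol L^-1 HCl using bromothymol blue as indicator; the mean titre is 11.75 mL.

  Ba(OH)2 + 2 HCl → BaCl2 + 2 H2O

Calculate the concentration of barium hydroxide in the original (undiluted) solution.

0.09000 mol/L

n(HCl) = 0.01175 × 0.07742 = 9.097 × 10^-4 mol
From the 1:2 ratio, n(Ba(OH)2) in the aliquot = 1/2 × 9.097 × 10^-4 = 4.548 × 10^-4 mol
[Ba(OH)2]_dilute = 4.548 × 10^-4 / 0.05000 = 0.009097 mol/L
Dilution factor = 250.0 / 25.27 = 9.893
[Ba(OH)2]_stock = 0.009097 × 9.893 = 0.09000 mol/L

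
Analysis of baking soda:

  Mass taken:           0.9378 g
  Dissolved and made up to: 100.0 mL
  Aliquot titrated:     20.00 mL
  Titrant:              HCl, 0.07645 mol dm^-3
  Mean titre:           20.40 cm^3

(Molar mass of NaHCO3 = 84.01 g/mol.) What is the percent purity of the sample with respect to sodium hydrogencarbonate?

NaHCO3 + HCl → NaCl + H2O + CO2
n(HCl) per titration = 0.02040 × 0.07645 = 1.560 × 10^-3 mol
n(NaHCO3) in each aliquot = 1.560 × 10^-3 mol (1:1 ratio)
n(NaHCO3) in the whole flask = 1.560 × 10^-3 × 100.0/20.00 = 7.798 × 10^-3 mol
mass of NaHCO3 = 7.798 × 10^-3 × 84.01 = 0.6551 g
% NaHCO3 = 0.6551 / 0.9378 × 100 = 69.86 %

69.86 %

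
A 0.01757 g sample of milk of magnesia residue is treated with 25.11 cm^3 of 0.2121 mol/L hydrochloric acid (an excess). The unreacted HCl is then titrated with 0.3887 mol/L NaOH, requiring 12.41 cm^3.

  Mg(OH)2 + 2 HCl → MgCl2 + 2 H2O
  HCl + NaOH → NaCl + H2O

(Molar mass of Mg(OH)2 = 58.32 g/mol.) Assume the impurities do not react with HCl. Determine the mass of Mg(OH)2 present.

n(HCl) added = 0.02511 × 0.2121 = 5.326 × 10^-3 mol
n(NaOH) used in back-titration = 0.01241 × 0.3887 = 4.824 × 10^-3 mol
n(HCl) left over = 4.824 × 10^-3 mol (1:1 ratio)
n(HCl) consumed by analyte = 5.326 × 10^-3 − 4.824 × 10^-3 = 5.021 × 10^-4 mol
From the 1:2 ratio, n(Mg(OH)2) = 1/2 × 5.021 × 10^-4 = 2.510 × 10^-4 mol
mass of Mg(OH)2 = 2.510 × 10^-4 × 58.32 = 0.01464 g

0.01464 g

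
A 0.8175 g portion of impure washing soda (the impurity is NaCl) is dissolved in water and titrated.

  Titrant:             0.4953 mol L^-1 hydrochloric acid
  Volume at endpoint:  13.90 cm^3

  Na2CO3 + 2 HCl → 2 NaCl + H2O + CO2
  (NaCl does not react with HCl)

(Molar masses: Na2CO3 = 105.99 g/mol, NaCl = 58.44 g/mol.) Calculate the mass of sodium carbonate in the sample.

n(HCl) = 0.01390 × 0.4953 = 6.885 × 10^-3 mol
Let x = n(Na2CO3), y = n(NaCl).
Titrant: 2x = 6.885 × 10^-3;  mass: 105.99x + 58.44y = 0.8175
Solving, x = 3.442 × 10^-3 mol, y = 7.745 × 10^-3 mol
mass of Na2CO3 = 3.442 × 10^-3 × 105.99 = 0.3649 g

0.3649 g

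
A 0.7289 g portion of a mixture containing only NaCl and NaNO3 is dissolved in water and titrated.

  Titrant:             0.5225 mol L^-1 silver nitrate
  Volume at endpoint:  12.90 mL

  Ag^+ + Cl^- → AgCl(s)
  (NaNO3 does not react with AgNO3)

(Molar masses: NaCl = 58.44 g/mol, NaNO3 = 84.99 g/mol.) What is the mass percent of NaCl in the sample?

n(AgNO3) = 0.01290 × 0.5225 = 6.740 × 10^-3 mol
Let x = n(NaCl), y = n(NaNO3).
Titrant: 1x = 6.740 × 10^-3;  mass: 58.44x + 84.99y = 0.7289
Solving, x = 6.740 × 10^-3 mol, y = 3.942 × 10^-3 mol
mass of NaCl = 6.740 × 10^-3 × 58.44 = 0.3939 g
% NaCl = 0.3939 / 0.7289 × 100 = 54.04 %

54.04 %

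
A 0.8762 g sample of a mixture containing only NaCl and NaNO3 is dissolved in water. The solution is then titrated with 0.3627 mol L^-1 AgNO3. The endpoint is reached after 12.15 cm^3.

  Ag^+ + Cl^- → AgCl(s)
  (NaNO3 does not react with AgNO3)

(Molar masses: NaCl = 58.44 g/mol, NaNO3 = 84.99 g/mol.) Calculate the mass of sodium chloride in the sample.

0.2575 g

n(AgNO3) = 0.01215 × 0.3627 = 4.407 × 10^-3 mol
Let x = n(NaCl), y = n(NaNO3).
Titrant: 1x = 4.407 × 10^-3;  mass: 58.44x + 84.99y = 0.8762
Solving, x = 4.407 × 10^-3 mol, y = 7.279 × 10^-3 mol
mass of NaCl = 4.407 × 10^-3 × 58.44 = 0.2575 g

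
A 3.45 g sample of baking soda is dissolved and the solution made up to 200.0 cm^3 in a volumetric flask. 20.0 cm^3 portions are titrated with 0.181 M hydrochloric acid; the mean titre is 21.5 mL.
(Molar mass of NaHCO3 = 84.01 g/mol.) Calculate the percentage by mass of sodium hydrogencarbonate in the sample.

NaHCO3 + HCl → NaCl + H2O + CO2
n(HCl) per titration = 0.0215 × 0.181 = 3.89 × 10^-3 mol
n(NaHCO3) in each aliquot = 3.89 × 10^-3 mol (1:1 ratio)
n(NaHCO3) in the whole flask = 3.89 × 10^-3 × 200.0/20.0 = 0.0389 mol
mass of NaHCO3 = 0.0389 × 84.01 = 3.27 g
% NaHCO3 = 3.27 / 3.45 × 100 = 94.8 %

94.8 %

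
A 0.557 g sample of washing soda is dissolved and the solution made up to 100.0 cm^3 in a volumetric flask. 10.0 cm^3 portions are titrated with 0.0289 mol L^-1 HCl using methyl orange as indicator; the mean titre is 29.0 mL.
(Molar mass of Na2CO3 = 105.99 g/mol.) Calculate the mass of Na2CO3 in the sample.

0.444 g

Na2CO3 + 2 HCl → 2 NaCl + H2O + CO2
n(HCl) per titration = 0.0290 × 0.0289 = 8.38 × 10^-4 mol
From the 1:2 ratio, n(Na2CO3) in each aliquot = 1/2 × 8.38 × 10^-4 = 4.19 × 10^-4 mol
n(Na2CO3) in the whole flask = 4.19 × 10^-4 × 100.0/10.0 = 4.19 × 10^-3 mol
mass of Na2CO3 = 4.19 × 10^-3 × 105.99 = 0.444 g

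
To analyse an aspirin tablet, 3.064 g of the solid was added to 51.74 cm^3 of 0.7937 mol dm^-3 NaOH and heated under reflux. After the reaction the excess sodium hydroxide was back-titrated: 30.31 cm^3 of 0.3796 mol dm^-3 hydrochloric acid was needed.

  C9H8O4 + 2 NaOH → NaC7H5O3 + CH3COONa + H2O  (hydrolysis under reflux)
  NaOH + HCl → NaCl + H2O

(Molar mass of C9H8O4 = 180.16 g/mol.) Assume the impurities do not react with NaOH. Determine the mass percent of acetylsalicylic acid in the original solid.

86.91 %

n(NaOH) added = 0.05174 × 0.7937 = 0.04107 mol
n(HCl) used in back-titration = 0.03031 × 0.3796 = 0.01151 mol
n(NaOH) left over = 0.01151 mol (1:1 ratio)
n(NaOH) consumed by analyte = 0.04107 − 0.01151 = 0.02956 mol
From the 1:2 ratio, n(C9H8O4) = 1/2 × 0.02956 = 0.01478 mol
mass of C9H8O4 = 0.01478 × 180.16 = 2.663 g
% C9H8O4 = 2.663 / 3.064 × 100 = 86.91 %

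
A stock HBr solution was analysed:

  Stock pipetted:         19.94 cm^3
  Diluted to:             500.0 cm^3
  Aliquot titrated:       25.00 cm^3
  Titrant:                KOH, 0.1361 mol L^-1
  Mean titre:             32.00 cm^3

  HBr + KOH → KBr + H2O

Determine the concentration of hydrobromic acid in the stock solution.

4.368 mol/L

n(KOH) = 0.03200 × 0.1361 = 4.355 × 10^-3 mol
n(HBr) in the aliquot = 4.355 × 10^-3 mol (1:1 ratio)
[HBr]_dilute = 4.355 × 10^-3 / 0.02500 = 0.1742 mol/L
Dilution factor = 500.0 / 19.94 = 25.08
[HBr]_stock = 0.1742 × 25.08 = 4.368 mol/L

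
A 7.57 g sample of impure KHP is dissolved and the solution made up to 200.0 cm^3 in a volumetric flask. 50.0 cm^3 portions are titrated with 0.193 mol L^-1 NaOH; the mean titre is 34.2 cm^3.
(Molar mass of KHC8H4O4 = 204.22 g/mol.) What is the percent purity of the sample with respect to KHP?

71.2 %

KHC8H4O4 + NaOH → KNaC8H4O4 + H2O
n(NaOH) per titration = 0.0342 × 0.193 = 6.60 × 10^-3 mol
n(KHC8H4O4) in each aliquot = 6.60 × 10^-3 mol (1:1 ratio)
n(KHC8H4O4) in the whole flask = 6.60 × 10^-3 × 200.0/50.0 = 0.0264 mol
mass of KHC8H4O4 = 0.0264 × 204.22 = 5.39 g
% KHC8H4O4 = 5.39 / 7.57 × 100 = 71.2 %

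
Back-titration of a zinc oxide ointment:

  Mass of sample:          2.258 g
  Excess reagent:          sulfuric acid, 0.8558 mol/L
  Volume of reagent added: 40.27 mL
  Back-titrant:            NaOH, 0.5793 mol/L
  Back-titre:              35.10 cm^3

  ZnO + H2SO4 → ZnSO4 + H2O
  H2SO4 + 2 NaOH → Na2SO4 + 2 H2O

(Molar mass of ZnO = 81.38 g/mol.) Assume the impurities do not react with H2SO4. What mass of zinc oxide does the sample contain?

1.977 g

n(H2SO4) added = 0.04027 × 0.8558 = 0.03446 mol
n(NaOH) used in back-titration = 0.03510 × 0.5793 = 0.02033 mol
From the 1:2 ratio, n(H2SO4) left over = 1/2 × 0.02033 = 0.01017 mol
n(H2SO4) consumed by analyte = 0.03446 − 0.01017 = 0.02430 mol
n(ZnO) = 0.02430 mol (1:1 ratio)
mass of ZnO = 0.02430 × 81.38 = 1.977 g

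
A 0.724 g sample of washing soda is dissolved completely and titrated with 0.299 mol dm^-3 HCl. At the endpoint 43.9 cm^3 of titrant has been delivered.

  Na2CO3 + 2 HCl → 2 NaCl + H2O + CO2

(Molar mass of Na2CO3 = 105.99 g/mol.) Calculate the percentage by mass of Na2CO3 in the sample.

n(HCl) = 0.0439 L × 0.299 mol/L = 0.0131 mol
From the 1:2 ratio, n(Na2CO3) = 1/2 × 0.0131 = 6.56 × 10^-3 mol
mass of Na2CO3 = 6.56 × 10^-3 × 105.99 g/mol = 0.696 g
% Na2CO3 = 0.696 / 0.724 × 100 = 96.1 %

96.1 %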